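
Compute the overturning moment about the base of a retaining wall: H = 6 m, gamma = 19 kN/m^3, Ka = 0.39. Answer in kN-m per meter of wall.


Pa = 0.5 * Ka * gamma * H^2
= 0.5 * 0.39 * 19 * 6^2
= 133.38 kN/m
Arm = H / 3 = 6 / 3 = 2.0 m
Mo = Pa * arm = Pa * H / 3 = 133.38 * 6 / 3 = 266.76 kN-m/m

266.76 kN-m/m


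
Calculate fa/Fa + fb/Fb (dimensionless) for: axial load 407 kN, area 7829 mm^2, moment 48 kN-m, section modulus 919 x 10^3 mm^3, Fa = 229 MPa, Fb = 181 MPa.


f_a = P / A = 407000.0 / 7829 = 51.9862 MPa
f_b = M / S = 48000000.0 / 919000.0 = 52.2307 MPa
Ratio = f_a / Fa + f_b / Fb
= 51.9862 / 229 + 52.2307 / 181
= 0.5156 (dimensionless)

0.5156 (dimensionless)


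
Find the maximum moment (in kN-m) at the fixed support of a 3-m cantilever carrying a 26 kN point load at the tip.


For a cantilever with a point load at the free end:
M_max = P * L = 26 * 3 = 78 kN-m

78 kN-m


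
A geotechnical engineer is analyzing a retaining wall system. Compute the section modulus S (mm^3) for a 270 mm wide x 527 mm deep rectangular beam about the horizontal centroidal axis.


S = b * h^2 / 6
= 270 * 527^2 / 6
= 270 * 277729 / 6
= 12497805.0 mm^3

12497805.0 mm^3


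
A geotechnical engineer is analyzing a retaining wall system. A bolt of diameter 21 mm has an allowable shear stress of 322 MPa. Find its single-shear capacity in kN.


A = pi * d^2 / 4 = pi * 21^2 / 4 = 346.3606 mm^2
V = f_v * A / 1000 = 322 * 346.3606 / 1000
= 111.5281 kN

111.5281 kN


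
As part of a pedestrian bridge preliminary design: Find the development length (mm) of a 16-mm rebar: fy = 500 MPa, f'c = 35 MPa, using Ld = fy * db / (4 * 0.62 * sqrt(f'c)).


Ld = (fy * db) / (4 * 0.62 * sqrt(f'c))
= (500 * 16) / (4 * 0.62 * sqrt(35))
= 8000 / 14.6719
= 545.26 mm

545.26 mm


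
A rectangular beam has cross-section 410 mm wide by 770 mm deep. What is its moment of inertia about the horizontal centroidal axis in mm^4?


I = b * h^3 / 12
= 410 * 770^3 / 12
= 410 * 456533000 / 12
= 15598210833.33 mm^4

15598210833.33 mm^4


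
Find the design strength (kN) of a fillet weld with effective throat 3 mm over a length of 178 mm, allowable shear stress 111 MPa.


Strength = throat * length * allowable stress
= 3 * 178 * 111 N
= 59274 N
= 59.27 kN

59.27 kN


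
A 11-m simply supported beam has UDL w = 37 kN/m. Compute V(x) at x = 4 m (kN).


R_A = w * L / 2 = 37 * 11 / 2 = 203.5 kN
V(x) = R_A - w * x = 203.5 - 37 * 4
= 55.5 kN

55.5 kN


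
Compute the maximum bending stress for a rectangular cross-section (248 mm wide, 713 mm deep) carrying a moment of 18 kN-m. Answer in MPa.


I = b * h^3 / 12 = 248 * 713^3 / 12 = 7490986671.33 mm^4
y = h / 2 = 713 / 2 = 356.5 mm
M = 18 kN-m = 18000000.0 N-mm
sigma = M * y / I = 18000000.0 * 356.5 / 7490986671.33
= 0.86 MPa

0.86 MPa


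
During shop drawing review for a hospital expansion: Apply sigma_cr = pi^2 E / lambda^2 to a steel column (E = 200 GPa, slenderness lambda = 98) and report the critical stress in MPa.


sigma_cr = pi^2 * E / lambda^2
= 9.8696 * 200000.0 / 98^2
= 9.8696 * 200000.0 / 9604
= 205.5311 MPa

205.5311 MPa


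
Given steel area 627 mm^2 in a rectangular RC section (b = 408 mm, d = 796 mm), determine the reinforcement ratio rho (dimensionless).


rho = As / (b * d)
= 627 / (408 * 796)
= 627 / 324768
= 0.001931 (dimensionless)

0.001931 (dimensionless)


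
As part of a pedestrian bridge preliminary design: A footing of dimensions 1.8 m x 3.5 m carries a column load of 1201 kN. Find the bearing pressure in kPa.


A = 1.8 * 3.5 = 6.3 m^2
q = P / A = 1201 / 6.3
= 190.6349 kPa

190.6349 kPa


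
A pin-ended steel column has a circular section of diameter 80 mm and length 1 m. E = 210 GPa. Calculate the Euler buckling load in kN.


I = pi * d^4 / 64 = 2010619.3 mm^4
L = 1000.0 mm
P_cr = pi^2 * E * I / L^2
= 9.8696 * 210000.0 * 2010619.3 / 1000.0^2
= 4167243.59 N = 4167.2436 kN

4167.2436 kN


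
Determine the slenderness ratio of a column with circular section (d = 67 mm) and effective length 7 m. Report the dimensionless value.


Radius of gyration r = d / 4 = 67 / 4 = 16.75 mm
L_eff = 7000.0 mm
Slenderness ratio = L / r = 7000.0 / 16.75 = 417.91 (dimensionless)

417.91 (dimensionless)


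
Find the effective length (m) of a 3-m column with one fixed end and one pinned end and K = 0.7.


L_eff = K * L
= 0.7 * 3
= 2.1 m

2.1 m


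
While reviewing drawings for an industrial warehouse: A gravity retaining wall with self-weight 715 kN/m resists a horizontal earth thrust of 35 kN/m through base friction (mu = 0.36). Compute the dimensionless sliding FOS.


Resisting force = mu * W = 0.36 * 715 = 257.4 kN/m
FOS = Resisting / Driving = 257.4 / 35
= 7.3543 (dimensionless)

7.3543 (dimensionless)


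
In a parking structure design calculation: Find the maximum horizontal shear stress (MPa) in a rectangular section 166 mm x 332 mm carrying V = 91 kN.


A = b * h = 166 * 332 = 55112 mm^2
V = 91 kN = 91000.0 N
tau_max = 1.5 * V / A = 1.5 * 91000.0 / 55112
= 2.4768 MPa

2.4768 MPa


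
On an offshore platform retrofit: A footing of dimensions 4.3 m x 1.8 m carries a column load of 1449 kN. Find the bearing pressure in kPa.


A = 4.3 * 1.8 = 7.74 m^2
q = P / A = 1449 / 7.74
= 187.2093 kPa

187.2093 kPa


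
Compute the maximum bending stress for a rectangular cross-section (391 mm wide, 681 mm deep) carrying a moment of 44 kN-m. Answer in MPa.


I = b * h^3 / 12 = 391 * 681^3 / 12 = 10290508769.25 mm^4
y = h / 2 = 681 / 2 = 340.5 mm
M = 44 kN-m = 44000000.0 N-mm
sigma = M * y / I = 44000000.0 * 340.5 / 10290508769.25
= 1.46 MPa

1.46 MPa


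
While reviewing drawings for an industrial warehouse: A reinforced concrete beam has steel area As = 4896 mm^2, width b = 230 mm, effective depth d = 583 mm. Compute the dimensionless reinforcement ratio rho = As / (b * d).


rho = As / (b * d)
= 4896 / (230 * 583)
= 4896 / 134090
= 0.036513 (dimensionless)

0.036513 (dimensionless)


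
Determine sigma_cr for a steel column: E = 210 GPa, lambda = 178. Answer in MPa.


sigma_cr = pi^2 * E / lambda^2
= 9.8696 * 210000.0 / 178^2
= 9.8696 * 210000.0 / 31684
= 65.4153 MPa

65.4153 MPa


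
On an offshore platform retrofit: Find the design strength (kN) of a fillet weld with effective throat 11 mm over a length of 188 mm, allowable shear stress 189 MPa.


Strength = throat * length * allowable stress
= 11 * 188 * 189 N
= 390852 N
= 390.85 kN

390.85 kN


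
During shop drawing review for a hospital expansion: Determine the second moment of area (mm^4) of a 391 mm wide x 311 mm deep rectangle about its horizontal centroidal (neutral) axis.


I = b * h^3 / 12
= 391 * 311^3 / 12
= 391 * 30080231 / 12
= 980114193.42 mm^4

980114193.42 mm^4


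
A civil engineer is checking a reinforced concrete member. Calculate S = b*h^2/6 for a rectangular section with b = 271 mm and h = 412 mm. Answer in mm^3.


S = b * h^2 / 6
= 271 * 412^2 / 6
= 271 * 169744 / 6
= 7666770.67 mm^3

7666770.67 mm^3


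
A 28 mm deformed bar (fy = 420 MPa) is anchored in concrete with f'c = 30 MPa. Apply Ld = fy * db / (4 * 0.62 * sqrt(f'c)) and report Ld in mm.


Ld = (fy * db) / (4 * 0.62 * sqrt(f'c))
= (420 * 28) / (4 * 0.62 * sqrt(30))
= 11760 / 13.5835
= 865.76 mm

865.76 mm


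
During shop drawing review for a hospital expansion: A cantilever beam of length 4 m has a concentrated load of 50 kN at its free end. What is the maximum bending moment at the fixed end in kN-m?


For a cantilever with a point load at the free end:
M_max = P * L = 50 * 4 = 200 kN-m

200 kN-m


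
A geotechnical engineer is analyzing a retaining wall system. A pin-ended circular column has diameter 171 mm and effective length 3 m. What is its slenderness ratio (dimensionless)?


Radius of gyration r = d / 4 = 171 / 4 = 42.75 mm
L_eff = 3000.0 mm
Slenderness ratio = L / r = 3000.0 / 42.75 = 70.18 (dimensionless)

70.18 (dimensionless)


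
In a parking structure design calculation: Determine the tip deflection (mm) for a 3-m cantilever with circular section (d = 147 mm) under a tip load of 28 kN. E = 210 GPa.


I = pi * d^4 / 64 = pi * 147^4 / 64 = 22921299.6 mm^4
L = 3000.0 mm, P = 28000.0 N, E = 210000.0 MPa
delta = P * L^3 / (3 * E * I)
= 28000.0 * 3000.0^3 / (3 * 210000.0 * 22921299.6)
= 52.3531 mm

52.3531 mm


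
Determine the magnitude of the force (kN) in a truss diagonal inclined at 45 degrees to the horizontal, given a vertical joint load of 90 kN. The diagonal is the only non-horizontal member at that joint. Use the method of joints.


At the joint, only the diagonal has a vertical component, so vertical equilibrium gives:
F * sin(45) = 90
F = 90 / sin(45)
= 90 / 0.707107
= 127.28 kN

127.28 kN


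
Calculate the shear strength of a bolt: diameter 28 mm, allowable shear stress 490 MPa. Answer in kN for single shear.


A = pi * d^2 / 4 = pi * 28^2 / 4 = 615.7522 mm^2
V = f_v * A / 1000 = 490 * 615.7522 / 1000
= 301.7186 kN

301.7186 kN


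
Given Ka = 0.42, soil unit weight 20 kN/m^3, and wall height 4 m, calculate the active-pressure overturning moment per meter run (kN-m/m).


Pa = 0.5 * Ka * gamma * H^2
= 0.5 * 0.42 * 20 * 4^2
= 67.2 kN/m
Arm = H / 3 = 4 / 3 = 1.3333 m
Mo = Pa * arm = Pa * H / 3 = 67.2 * 4 / 3 = 89.6 kN-m/m

89.6 kN-m/m


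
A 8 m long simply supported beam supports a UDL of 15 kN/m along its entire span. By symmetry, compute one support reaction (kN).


Total load = w * L = 15 * 8 = 120 kN
By symmetry, each reaction R = total / 2 = 120 / 2 = 60.0 kN

60.0 kN


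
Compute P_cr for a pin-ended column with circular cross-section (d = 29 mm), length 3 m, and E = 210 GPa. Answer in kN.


I = pi * d^4 / 64 = 34718.57 mm^4
L = 3000.0 mm
P_cr = pi^2 * E * I / L^2
= 9.8696 * 210000.0 * 34718.57 / 3000.0^2
= 7995.37 N = 7.9954 kN

7.9954 kN


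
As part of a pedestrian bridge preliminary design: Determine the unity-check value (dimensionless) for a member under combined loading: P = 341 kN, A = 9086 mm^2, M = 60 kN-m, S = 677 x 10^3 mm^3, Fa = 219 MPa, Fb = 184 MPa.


f_a = P / A = 341000.0 / 9086 = 37.5303 MPa
f_b = M / S = 60000000.0 / 677000.0 = 88.6263 MPa
Ratio = f_a / Fa + f_b / Fb
= 37.5303 / 219 + 88.6263 / 184
= 0.653 (dimensionless)

0.653 (dimensionless)


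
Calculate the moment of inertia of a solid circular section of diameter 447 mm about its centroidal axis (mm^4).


r = d / 2 = 447 / 2 = 223.5 mm
I = pi * r^4 / 4 = pi * 223.5^4 / 4
= 1959746923.02 mm^4

1959746923.02 mm^4


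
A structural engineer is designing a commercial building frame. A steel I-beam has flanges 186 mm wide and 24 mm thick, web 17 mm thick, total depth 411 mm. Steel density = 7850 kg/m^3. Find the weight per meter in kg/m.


A_flanges = 2 * 186 * 24 = 8928 mm^2
A_web = (411 - 2 * 24) * 17 = 6171 mm^2
A_total = 8928 + 6171 = 15099 mm^2 = 0.015099 m^2
Weight = rho * A = 7850 * 0.015099 = 118.5272 kg/m

118.5272 kg/m


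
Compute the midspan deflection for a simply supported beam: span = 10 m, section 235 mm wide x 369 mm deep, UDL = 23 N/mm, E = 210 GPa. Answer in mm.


I = 235 * 369^3 / 12 = 983933426.25 mm^4
L = 10000.0 mm, w = 23 N/mm, E = 210000.0 MPa
delta = 5 * w * L^4 / (384 * E * I)
= 5 * 23 * 10000.0^4 / (384 * 210000.0 * 983933426.25)
= 14.4938 mm

14.4938 mm


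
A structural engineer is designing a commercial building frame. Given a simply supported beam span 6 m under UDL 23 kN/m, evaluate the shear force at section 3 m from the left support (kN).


R_A = w * L / 2 = 23 * 6 / 2 = 69.0 kN
V(x) = R_A - w * x = 69.0 - 23 * 3
= 0.0 kN

0.0 kN


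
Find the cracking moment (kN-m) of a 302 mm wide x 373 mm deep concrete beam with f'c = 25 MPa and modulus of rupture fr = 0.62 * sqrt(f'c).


fr = 0.62 * sqrt(25) = 0.62 * 5.0 = 3.1 MPa
I = 302 * 373^3 / 12 = 1306027111.17 mm^4
y_t = 186.5 mm
M_cr = fr * I / y_t = 3.1 * 1306027111.17 / 186.5 N-mm
= 21.7088 kN-m

21.7088 kN-m


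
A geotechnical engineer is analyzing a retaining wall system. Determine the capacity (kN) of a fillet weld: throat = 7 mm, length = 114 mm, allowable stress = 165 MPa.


Strength = throat * length * allowable stress
= 7 * 114 * 165 N
= 131670 N
= 131.67 kN

131.67 kN


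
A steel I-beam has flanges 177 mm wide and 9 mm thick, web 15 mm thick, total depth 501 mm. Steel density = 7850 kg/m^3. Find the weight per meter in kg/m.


A_flanges = 2 * 177 * 9 = 3186 mm^2
A_web = (501 - 2 * 9) * 15 = 7245 mm^2
A_total = 3186 + 7245 = 10431 mm^2 = 0.010431 m^2
Weight = rho * A = 7850 * 0.010431 = 81.8833 kg/m

81.8833 kg/m


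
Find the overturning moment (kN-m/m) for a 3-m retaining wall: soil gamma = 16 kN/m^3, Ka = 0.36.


Pa = 0.5 * Ka * gamma * H^2
= 0.5 * 0.36 * 16 * 3^2
= 25.92 kN/m
Arm = H / 3 = 3 / 3 = 1.0 m
Mo = Pa * arm = Pa * H / 3 = 25.92 * 3 / 3 = 25.92 kN-m/m

25.92 kN-m/m


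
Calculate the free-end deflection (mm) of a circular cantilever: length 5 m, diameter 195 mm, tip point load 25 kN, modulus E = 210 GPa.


I = pi * d^4 / 64 = pi * 195^4 / 64 = 70975480.96 mm^4
L = 5000.0 mm, P = 25000.0 N, E = 210000.0 MPa
delta = P * L^3 / (3 * E * I)
= 25000.0 * 5000.0^3 / (3 * 210000.0 * 70975480.96)
= 69.8878 mm

69.8878 mm


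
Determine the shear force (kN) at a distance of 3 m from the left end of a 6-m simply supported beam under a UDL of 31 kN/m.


R_A = w * L / 2 = 31 * 6 / 2 = 93.0 kN
V(x) = R_A - w * x = 93.0 - 31 * 3
= 0.0 kN

0.0 kN


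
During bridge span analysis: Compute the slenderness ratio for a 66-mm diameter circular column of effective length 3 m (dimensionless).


Radius of gyration r = d / 4 = 66 / 4 = 16.5 mm
L_eff = 3000.0 mm
Slenderness ratio = L / r = 3000.0 / 16.5 = 181.82 (dimensionless)

181.82 (dimensionless)


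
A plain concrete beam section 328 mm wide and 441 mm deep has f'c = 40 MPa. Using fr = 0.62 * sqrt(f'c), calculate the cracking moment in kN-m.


fr = 0.62 * sqrt(40) = 0.62 * 6.3246 = 3.9212 MPa
I = 328 * 441^3 / 12 = 2344273974.0 mm^4
y_t = 220.5 mm
M_cr = fr * I / y_t = 3.9212 * 2344273974.0 / 220.5 N-mm
= 41.689 kN-m

41.689 kN-m


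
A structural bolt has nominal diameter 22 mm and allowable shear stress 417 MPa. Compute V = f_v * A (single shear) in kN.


A = pi * d^2 / 4 = pi * 22^2 / 4 = 380.1327 mm^2
V = f_v * A / 1000 = 417 * 380.1327 / 1000
= 158.5153 kN

158.5153 kN


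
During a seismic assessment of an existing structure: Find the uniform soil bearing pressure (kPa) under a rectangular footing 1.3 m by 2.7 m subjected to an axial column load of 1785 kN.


A = 1.3 * 2.7 = 3.51 m^2
q = P / A = 1785 / 3.51
= 508.547 kPa

508.547 kPa


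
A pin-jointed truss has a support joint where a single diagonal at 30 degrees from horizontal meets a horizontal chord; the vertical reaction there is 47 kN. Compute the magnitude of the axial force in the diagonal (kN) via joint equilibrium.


At the joint, only the diagonal has a vertical component, so vertical equilibrium gives:
F * sin(30) = 47
F = 47 / sin(30)
= 47 / 0.5
= 94.0 kN

94.0 kN


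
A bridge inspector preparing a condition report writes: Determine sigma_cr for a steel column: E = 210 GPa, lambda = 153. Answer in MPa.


sigma_cr = pi^2 * E / lambda^2
= 9.8696 * 210000.0 / 153^2
= 9.8696 * 210000.0 / 23409
= 88.5393 MPa

88.5393 MPa


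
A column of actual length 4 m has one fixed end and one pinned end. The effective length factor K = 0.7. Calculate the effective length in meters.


L_eff = K * L
= 0.7 * 4
= 2.8 m

2.8 m


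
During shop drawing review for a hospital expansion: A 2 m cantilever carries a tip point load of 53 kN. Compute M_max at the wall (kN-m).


For a cantilever with a point load at the free end:
M_max = P * L = 53 * 2 = 106 kN-m

106 kN-m


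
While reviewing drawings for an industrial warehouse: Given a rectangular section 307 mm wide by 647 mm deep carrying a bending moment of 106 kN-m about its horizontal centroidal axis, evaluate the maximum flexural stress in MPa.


I = b * h^3 / 12 = 307 * 647^3 / 12 = 6928990588.42 mm^4
y = h / 2 = 647 / 2 = 323.5 mm
M = 106 kN-m = 106000000.0 N-mm
sigma = M * y / I = 106000000.0 * 323.5 / 6928990588.42
= 4.95 MPa

4.95 MPa


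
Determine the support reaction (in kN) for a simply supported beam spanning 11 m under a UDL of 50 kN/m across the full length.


Total load = w * L = 50 * 11 = 550 kN
By symmetry, each reaction R = total / 2 = 550 / 2 = 275.0 kN

275.0 kN


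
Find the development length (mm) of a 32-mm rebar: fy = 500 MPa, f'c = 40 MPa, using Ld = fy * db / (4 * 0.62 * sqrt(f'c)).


Ld = (fy * db) / (4 * 0.62 * sqrt(f'c))
= (500 * 32) / (4 * 0.62 * sqrt(40))
= 16000 / 15.6849
= 1020.09 mm

1020.09 mm


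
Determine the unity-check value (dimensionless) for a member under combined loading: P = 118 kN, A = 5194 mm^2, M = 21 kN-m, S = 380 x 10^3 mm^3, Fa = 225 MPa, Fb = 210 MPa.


f_a = P / A = 118000.0 / 5194 = 22.7185 MPa
f_b = M / S = 21000000.0 / 380000.0 = 55.2632 MPa
Ratio = f_a / Fa + f_b / Fb
= 22.7185 / 225 + 55.2632 / 210
= 0.3641 (dimensionless)

0.3641 (dimensionless)


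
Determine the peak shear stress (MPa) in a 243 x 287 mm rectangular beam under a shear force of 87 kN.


A = b * h = 243 * 287 = 69741 mm^2
V = 87 kN = 87000.0 N
tau_max = 1.5 * V / A = 1.5 * 87000.0 / 69741
= 1.8712 MPa

1.8712 MPa


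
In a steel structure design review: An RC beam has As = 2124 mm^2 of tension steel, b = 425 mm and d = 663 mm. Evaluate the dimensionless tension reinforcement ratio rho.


rho = As / (b * d)
= 2124 / (425 * 663)
= 2124 / 281775
= 0.007538 (dimensionless)

0.007538 (dimensionless)


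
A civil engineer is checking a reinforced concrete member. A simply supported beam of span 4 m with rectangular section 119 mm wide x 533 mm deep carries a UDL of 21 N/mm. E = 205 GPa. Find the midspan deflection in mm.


I = 119 * 533^3 / 12 = 1501576083.58 mm^4
L = 4000.0 mm, w = 21 N/mm, E = 205000.0 MPa
delta = 5 * w * L^4 / (384 * E * I)
= 5 * 21 * 4000.0^4 / (384 * 205000.0 * 1501576083.58)
= 0.2274 mm

0.2274 mm


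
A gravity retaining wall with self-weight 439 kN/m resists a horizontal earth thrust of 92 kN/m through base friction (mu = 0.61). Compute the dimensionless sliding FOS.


Resisting force = mu * W = 0.61 * 439 = 267.79 kN/m
FOS = Resisting / Driving = 267.79 / 92
= 2.9108 (dimensionless)

2.9108 (dimensionless)


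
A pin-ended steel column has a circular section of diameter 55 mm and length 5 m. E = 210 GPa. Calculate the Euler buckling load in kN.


I = pi * d^4 / 64 = 449180.25 mm^4
L = 5000.0 mm
P_cr = pi^2 * E * I / L^2
= 9.8696 * 210000.0 * 449180.25 / 5000.0^2
= 37239.14 N = 37.2391 kN

37.2391 kN


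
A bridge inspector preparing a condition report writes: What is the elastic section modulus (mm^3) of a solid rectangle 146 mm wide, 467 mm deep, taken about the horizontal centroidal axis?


S = b * h^2 / 6
= 146 * 467^2 / 6
= 146 * 218089 / 6
= 5306832.33 mm^3

5306832.33 mm^3


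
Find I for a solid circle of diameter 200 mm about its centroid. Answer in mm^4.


r = d / 2 = 200 / 2 = 100.0 mm
I = pi * r^4 / 4 = pi * 100.0^4 / 4
= 78539816.34 mm^4

78539816.34 mm^4


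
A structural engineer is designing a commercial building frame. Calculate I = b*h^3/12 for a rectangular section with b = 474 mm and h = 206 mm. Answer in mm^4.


I = b * h^3 / 12
= 474 * 206^3 / 12
= 474 * 8741816 / 12
= 345301732.0 mm^4

345301732.0 mm^4


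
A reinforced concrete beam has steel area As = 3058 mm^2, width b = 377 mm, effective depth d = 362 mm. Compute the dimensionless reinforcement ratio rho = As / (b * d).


rho = As / (b * d)
= 3058 / (377 * 362)
= 3058 / 136474
= 0.022407 (dimensionless)

0.022407 (dimensionless)


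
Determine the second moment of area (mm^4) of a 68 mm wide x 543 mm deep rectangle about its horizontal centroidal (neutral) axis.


I = b * h^3 / 12
= 68 * 543^3 / 12
= 68 * 160103007 / 12
= 907250373.0 mm^4

907250373.0 mm^4


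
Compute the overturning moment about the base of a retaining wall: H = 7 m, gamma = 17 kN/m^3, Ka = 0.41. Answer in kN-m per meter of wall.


Pa = 0.5 * Ka * gamma * H^2
= 0.5 * 0.41 * 17 * 7^2
= 170.765 kN/m
Arm = H / 3 = 7 / 3 = 2.3333 m
Mo = Pa * arm = Pa * H / 3 = 170.765 * 7 / 3 = 398.4517 kN-m/m

398.4517 kN-m/m


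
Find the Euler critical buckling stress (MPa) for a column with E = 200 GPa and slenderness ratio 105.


sigma_cr = pi^2 * E / lambda^2
= 9.8696 * 200000.0 / 105^2
= 9.8696 * 200000.0 / 11025
= 179.0404 MPa

179.0404 MPa


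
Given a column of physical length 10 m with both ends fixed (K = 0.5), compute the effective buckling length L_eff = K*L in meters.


L_eff = K * L
= 0.5 * 10
= 5.0 m

5.0 m


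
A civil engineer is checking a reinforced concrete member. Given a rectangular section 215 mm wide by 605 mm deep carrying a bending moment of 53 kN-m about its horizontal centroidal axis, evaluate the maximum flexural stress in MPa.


I = b * h^3 / 12 = 215 * 605^3 / 12 = 3967558489.58 mm^4
y = h / 2 = 605 / 2 = 302.5 mm
M = 53 kN-m = 53000000.0 N-mm
sigma = M * y / I = 53000000.0 * 302.5 / 3967558489.58
= 4.04 MPa

4.04 MPa


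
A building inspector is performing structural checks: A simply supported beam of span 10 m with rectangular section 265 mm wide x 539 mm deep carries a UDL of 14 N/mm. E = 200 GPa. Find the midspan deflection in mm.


I = 265 * 539^3 / 12 = 3458047252.92 mm^4
L = 10000.0 mm, w = 14 N/mm, E = 200000.0 MPa
delta = 5 * w * L^4 / (384 * E * I)
= 5 * 14 * 10000.0^4 / (384 * 200000.0 * 3458047252.92)
= 2.6358 mm

2.6358 mm


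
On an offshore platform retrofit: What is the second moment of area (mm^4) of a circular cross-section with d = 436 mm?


r = d / 2 = 436 / 2 = 218.0 mm
I = pi * r^4 / 4 = pi * 218.0^4 / 4
= 1773845766.37 mm^4

1773845766.37 mm^4


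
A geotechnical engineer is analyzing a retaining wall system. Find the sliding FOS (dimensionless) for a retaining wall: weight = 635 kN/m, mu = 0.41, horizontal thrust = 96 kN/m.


Resisting force = mu * W = 0.41 * 635 = 260.35 kN/m
FOS = Resisting / Driving = 260.35 / 96
= 2.712 (dimensionless)

2.712 (dimensionless)


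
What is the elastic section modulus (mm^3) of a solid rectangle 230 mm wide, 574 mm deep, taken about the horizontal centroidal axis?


S = b * h^2 / 6
= 230 * 574^2 / 6
= 230 * 329476 / 6
= 12629913.33 mm^3

12629913.33 mm^3


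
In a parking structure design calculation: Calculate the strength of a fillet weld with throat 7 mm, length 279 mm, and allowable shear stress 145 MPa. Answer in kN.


Strength = throat * length * allowable stress
= 7 * 279 * 145 N
= 283185 N
= 283.19 kN

283.19 kN


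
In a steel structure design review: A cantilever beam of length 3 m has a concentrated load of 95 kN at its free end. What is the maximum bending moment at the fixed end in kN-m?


For a cantilever with a point load at the free end:
M_max = P * L = 95 * 3 = 285 kN-m

285 kN-m


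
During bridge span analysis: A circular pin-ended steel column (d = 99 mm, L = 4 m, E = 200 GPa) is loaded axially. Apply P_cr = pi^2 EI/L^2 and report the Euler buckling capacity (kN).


I = pi * d^4 / 64 = 4715314.64 mm^4
L = 4000.0 mm
P_cr = pi^2 * E * I / L^2
= 9.8696 * 200000.0 * 4715314.64 / 4000.0^2
= 581728.63 N = 581.7286 kN

581.7286 kN


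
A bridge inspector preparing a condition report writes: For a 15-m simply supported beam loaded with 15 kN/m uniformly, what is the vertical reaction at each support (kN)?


Total load = w * L = 15 * 15 = 225 kN
By symmetry, each reaction R = total / 2 = 225 / 2 = 112.5 kN

112.5 kN


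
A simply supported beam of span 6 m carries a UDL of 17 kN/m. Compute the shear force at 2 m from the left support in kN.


R_A = w * L / 2 = 17 * 6 / 2 = 51.0 kN
V(x) = R_A - w * x = 51.0 - 17 * 2
= 17.0 kN

17.0 kN


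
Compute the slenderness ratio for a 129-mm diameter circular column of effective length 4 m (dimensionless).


Radius of gyration r = d / 4 = 129 / 4 = 32.25 mm
L_eff = 4000.0 mm
Slenderness ratio = L / r = 4000.0 / 32.25 = 124.03 (dimensionless)

124.03 (dimensionless)


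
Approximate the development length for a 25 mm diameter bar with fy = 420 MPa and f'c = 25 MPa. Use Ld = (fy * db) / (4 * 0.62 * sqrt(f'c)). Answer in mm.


Ld = (fy * db) / (4 * 0.62 * sqrt(f'c))
= (420 * 25) / (4 * 0.62 * sqrt(25))
= 10500 / 12.4
= 846.77 mm

846.77 mm


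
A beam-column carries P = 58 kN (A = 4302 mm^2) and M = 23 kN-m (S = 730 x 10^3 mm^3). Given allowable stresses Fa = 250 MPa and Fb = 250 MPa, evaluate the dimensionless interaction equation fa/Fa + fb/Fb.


f_a = P / A = 58000.0 / 4302 = 13.4821 MPa
f_b = M / S = 23000000.0 / 730000.0 = 31.5068 MPa
Ratio = f_a / Fa + f_b / Fb
= 13.4821 / 250 + 31.5068 / 250
= 0.18 (dimensionless)

0.18 (dimensionless)


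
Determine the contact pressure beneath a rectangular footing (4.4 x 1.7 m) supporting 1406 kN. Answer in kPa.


A = 4.4 * 1.7 = 7.48 m^2
q = P / A = 1406 / 7.48
= 187.9679 kPa

187.9679 kPa


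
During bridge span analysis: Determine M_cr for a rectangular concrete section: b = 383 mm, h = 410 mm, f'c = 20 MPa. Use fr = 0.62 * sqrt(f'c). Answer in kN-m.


fr = 0.62 * sqrt(20) = 0.62 * 4.4721 = 2.7727 MPa
I = 383 * 410^3 / 12 = 2199728583.33 mm^4
y_t = 205.0 mm
M_cr = fr * I / y_t = 2.7727 * 2199728583.33 / 205.0 N-mm
= 29.7524 kN-m

29.7524 kN-m


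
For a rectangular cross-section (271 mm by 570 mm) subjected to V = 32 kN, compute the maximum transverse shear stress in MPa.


A = b * h = 271 * 570 = 154470 mm^2
V = 32 kN = 32000.0 N
tau_max = 1.5 * V / A = 1.5 * 32000.0 / 154470
= 0.3107 MPa

0.3107 MPa


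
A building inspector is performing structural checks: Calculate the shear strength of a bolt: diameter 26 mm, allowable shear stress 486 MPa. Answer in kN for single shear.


A = pi * d^2 / 4 = pi * 26^2 / 4 = 530.9292 mm^2
V = f_v * A / 1000 = 486 * 530.9292 / 1000
= 258.0316 kN

258.0316 kN


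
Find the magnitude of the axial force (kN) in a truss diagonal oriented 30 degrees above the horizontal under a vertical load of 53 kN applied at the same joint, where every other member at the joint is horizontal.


At the joint, only the diagonal has a vertical component, so vertical equilibrium gives:
F * sin(30) = 53
F = 53 / sin(30)
= 53 / 0.5
= 106.0 kN

106.0 kN


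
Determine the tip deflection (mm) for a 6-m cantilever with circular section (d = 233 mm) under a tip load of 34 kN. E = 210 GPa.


I = pi * d^4 / 64 = pi * 233^4 / 64 = 144675030.57 mm^4
L = 6000.0 mm, P = 34000.0 N, E = 210000.0 MPa
delta = P * L^3 / (3 * E * I)
= 34000.0 * 6000.0^3 / (3 * 210000.0 * 144675030.57)
= 80.5747 mm

80.5747 mm


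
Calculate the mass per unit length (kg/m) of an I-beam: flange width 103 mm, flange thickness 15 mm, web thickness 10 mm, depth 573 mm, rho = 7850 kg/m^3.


A_flanges = 2 * 103 * 15 = 3090 mm^2
A_web = (573 - 2 * 15) * 10 = 5430 mm^2
A_total = 3090 + 5430 = 8520 mm^2 = 0.008520 m^2
Weight = rho * A = 7850 * 0.008520 = 66.882 kg/m

66.882 kg/m


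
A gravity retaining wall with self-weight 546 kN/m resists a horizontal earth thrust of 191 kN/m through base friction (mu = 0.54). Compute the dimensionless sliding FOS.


Resisting force = mu * W = 0.54 * 546 = 294.84 kN/m
FOS = Resisting / Driving = 294.84 / 191
= 1.5437 (dimensionless)

1.5437 (dimensionless)


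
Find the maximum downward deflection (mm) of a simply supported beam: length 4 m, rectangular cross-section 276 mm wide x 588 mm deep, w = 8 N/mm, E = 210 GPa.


I = 276 * 588^3 / 12 = 4675841856.0 mm^4
L = 4000.0 mm, w = 8 N/mm, E = 210000.0 MPa
delta = 5 * w * L^4 / (384 * E * I)
= 5 * 8 * 4000.0^4 / (384 * 210000.0 * 4675841856.0)
= 0.0272 mm

0.0272 mm


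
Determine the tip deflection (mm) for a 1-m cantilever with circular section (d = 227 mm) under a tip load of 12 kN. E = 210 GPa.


I = pi * d^4 / 64 = pi * 227^4 / 64 = 130338682.73 mm^4
L = 1000.0 mm, P = 12000.0 N, E = 210000.0 MPa
delta = P * L^3 / (3 * E * I)
= 12000.0 * 1000.0^3 / (3 * 210000.0 * 130338682.73)
= 0.1461 mm

0.1461 mm


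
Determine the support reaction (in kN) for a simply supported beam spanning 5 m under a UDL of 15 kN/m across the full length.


Total load = w * L = 15 * 5 = 75 kN
By symmetry, each reaction R = total / 2 = 75 / 2 = 37.5 kN

37.5 kN


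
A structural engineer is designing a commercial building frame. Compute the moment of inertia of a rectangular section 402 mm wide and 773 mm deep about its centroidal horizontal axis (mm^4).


I = b * h^3 / 12
= 402 * 773^3 / 12
= 402 * 461889917 / 12
= 15473312219.5 mm^4

15473312219.5 mm^4


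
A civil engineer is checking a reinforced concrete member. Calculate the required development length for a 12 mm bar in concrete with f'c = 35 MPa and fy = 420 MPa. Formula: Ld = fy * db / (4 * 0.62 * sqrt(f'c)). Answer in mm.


Ld = (fy * db) / (4 * 0.62 * sqrt(f'c))
= (420 * 12) / (4 * 0.62 * sqrt(35))
= 5040 / 14.6719
= 343.51 mm

343.51 mm


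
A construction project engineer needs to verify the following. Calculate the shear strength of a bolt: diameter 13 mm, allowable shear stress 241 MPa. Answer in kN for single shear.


A = pi * d^2 / 4 = pi * 13^2 / 4 = 132.7323 mm^2
V = f_v * A / 1000 = 241 * 132.7323 / 1000
= 31.9885 kN

31.9885 kN


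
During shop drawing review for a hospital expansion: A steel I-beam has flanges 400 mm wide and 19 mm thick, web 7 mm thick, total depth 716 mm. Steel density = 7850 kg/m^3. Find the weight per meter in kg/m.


A_flanges = 2 * 400 * 19 = 15200 mm^2
A_web = (716 - 2 * 19) * 7 = 4746 mm^2
A_total = 15200 + 4746 = 19946 mm^2 = 0.019946 m^2
Weight = rho * A = 7850 * 0.019946 = 156.5761 kg/m

156.5761 kg/m


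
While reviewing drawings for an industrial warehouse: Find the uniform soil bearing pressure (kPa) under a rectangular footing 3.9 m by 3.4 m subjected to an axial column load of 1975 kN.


A = 3.9 * 3.4 = 13.26 m^2
q = P / A = 1975 / 13.26
= 148.9442 kPa

148.9442 kPa


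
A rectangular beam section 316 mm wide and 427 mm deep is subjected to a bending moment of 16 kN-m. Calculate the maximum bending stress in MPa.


I = b * h^3 / 12 = 316 * 427^3 / 12 = 2050168052.33 mm^4
y = h / 2 = 427 / 2 = 213.5 mm
M = 16 kN-m = 16000000.0 N-mm
sigma = M * y / I = 16000000.0 * 213.5 / 2050168052.33
= 1.67 MPa

1.67 MPa


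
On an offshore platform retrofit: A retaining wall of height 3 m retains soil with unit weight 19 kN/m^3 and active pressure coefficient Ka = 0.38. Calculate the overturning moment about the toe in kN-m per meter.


Pa = 0.5 * Ka * gamma * H^2
= 0.5 * 0.38 * 19 * 3^2
= 32.49 kN/m
Arm = H / 3 = 3 / 3 = 1.0 m
Mo = Pa * arm = Pa * H / 3 = 32.49 * 3 / 3 = 32.49 kN-m/m

32.49 kN-m/m


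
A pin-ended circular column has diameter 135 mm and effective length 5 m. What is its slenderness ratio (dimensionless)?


Radius of gyration r = d / 4 = 135 / 4 = 33.75 mm
L_eff = 5000.0 mm
Slenderness ratio = L / r = 5000.0 / 33.75 = 148.15 (dimensionless)

148.15 (dimensionless)


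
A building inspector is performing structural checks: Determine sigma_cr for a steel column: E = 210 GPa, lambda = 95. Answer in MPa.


sigma_cr = pi^2 * E / lambda^2
= 9.8696 * 210000.0 / 95^2
= 9.8696 * 210000.0 / 9025
= 229.6528 MPa

229.6528 MPa


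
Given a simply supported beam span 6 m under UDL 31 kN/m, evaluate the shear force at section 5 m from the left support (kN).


R_A = w * L / 2 = 31 * 6 / 2 = 93.0 kN
V(x) = R_A - w * x = 93.0 - 31 * 5
= -62.0 kN

-62.0 kN


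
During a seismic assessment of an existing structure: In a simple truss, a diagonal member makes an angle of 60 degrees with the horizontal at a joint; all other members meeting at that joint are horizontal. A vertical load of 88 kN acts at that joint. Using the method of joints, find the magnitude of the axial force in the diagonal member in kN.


At the joint, only the diagonal has a vertical component, so vertical equilibrium gives:
F * sin(60) = 88
F = 88 / sin(60)
= 88 / 0.866025
= 101.61 kN

101.61 kN


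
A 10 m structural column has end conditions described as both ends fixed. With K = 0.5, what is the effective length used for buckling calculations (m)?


L_eff = K * L
= 0.5 * 10
= 5.0 m

5.0 m


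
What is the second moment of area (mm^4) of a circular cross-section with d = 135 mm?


r = d / 2 = 135 / 2 = 67.5 mm
I = pi * r^4 / 4 = pi * 67.5^4 / 4
= 16304405.68 mm^4

16304405.68 mm^4


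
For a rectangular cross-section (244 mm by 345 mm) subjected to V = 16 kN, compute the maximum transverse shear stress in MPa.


A = b * h = 244 * 345 = 84180 mm^2
V = 16 kN = 16000.0 N
tau_max = 1.5 * V / A = 1.5 * 16000.0 / 84180
= 0.2851 MPa

0.2851 MPa


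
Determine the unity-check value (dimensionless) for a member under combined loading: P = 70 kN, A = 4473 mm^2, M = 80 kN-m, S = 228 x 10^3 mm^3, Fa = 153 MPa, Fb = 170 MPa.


f_a = P / A = 70000.0 / 4473 = 15.6495 MPa
f_b = M / S = 80000000.0 / 228000.0 = 350.8772 MPa
Ratio = f_a / Fa + f_b / Fb
= 15.6495 / 153 + 350.8772 / 170
= 2.1663 (dimensionless)

2.1663 (dimensionless)


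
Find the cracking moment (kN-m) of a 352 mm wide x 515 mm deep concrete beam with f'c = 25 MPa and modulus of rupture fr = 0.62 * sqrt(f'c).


fr = 0.62 * sqrt(25) = 0.62 * 5.0 = 3.1 MPa
I = 352 * 515^3 / 12 = 4006665666.67 mm^4
y_t = 257.5 mm
M_cr = fr * I / y_t = 3.1 * 4006665666.67 / 257.5 N-mm
= 48.2356 kN-m

48.2356 kN-m


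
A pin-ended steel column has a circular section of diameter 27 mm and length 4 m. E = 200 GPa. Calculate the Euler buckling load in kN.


I = pi * d^4 / 64 = 26087.05 mm^4
L = 4000.0 mm
P_cr = pi^2 * E * I / L^2
= 9.8696 * 200000.0 * 26087.05 / 4000.0^2
= 3218.36 N = 3.2184 kN

3.2184 kN


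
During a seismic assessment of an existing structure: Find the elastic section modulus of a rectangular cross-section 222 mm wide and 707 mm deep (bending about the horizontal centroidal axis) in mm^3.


S = b * h^2 / 6
= 222 * 707^2 / 6
= 222 * 499849 / 6
= 18494413.0 mm^3

18494413.0 mm^3


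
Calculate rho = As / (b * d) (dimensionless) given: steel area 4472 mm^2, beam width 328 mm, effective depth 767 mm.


rho = As / (b * d)
= 4472 / (328 * 767)
= 4472 / 251576
= 0.017776 (dimensionless)

0.017776 (dimensionless)


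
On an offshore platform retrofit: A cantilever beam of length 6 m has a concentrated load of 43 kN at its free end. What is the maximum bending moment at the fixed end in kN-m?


For a cantilever with a point load at the free end:
M_max = P * L = 43 * 6 = 258 kN-m

258 kN-m


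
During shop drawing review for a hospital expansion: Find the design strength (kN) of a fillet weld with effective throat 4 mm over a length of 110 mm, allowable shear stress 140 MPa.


Strength = throat * length * allowable stress
= 4 * 110 * 140 N
= 61600 N
= 61.6 kN

61.6 kN


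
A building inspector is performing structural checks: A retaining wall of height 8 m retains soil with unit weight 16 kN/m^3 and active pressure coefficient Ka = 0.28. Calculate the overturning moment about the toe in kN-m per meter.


Pa = 0.5 * Ka * gamma * H^2
= 0.5 * 0.28 * 16 * 8^2
= 143.36 kN/m
Arm = H / 3 = 8 / 3 = 2.6667 m
Mo = Pa * arm = Pa * H / 3 = 143.36 * 8 / 3 = 382.2933 kN-m/m

382.2933 kN-m/m


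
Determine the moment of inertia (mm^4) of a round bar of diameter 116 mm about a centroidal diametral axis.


r = d / 2 = 116 / 2 = 58.0 mm
I = pi * r^4 / 4 = pi * 58.0^4 / 4
= 8887955.17 mm^4

8887955.17 mm^4


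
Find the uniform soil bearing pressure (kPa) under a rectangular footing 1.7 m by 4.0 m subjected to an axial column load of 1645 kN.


A = 1.7 * 4.0 = 6.8 m^2
q = P / A = 1645 / 6.8
= 241.9118 kPa

241.9118 kPa


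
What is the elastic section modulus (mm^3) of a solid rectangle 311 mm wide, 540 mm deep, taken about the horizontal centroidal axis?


S = b * h^2 / 6
= 311 * 540^2 / 6
= 311 * 291600 / 6
= 15114600.0 mm^3

15114600.0 mm^3


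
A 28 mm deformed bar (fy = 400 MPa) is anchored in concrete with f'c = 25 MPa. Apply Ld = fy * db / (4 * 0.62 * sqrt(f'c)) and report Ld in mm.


Ld = (fy * db) / (4 * 0.62 * sqrt(f'c))
= (400 * 28) / (4 * 0.62 * sqrt(25))
= 11200 / 12.4
= 903.23 mm

903.23 mm


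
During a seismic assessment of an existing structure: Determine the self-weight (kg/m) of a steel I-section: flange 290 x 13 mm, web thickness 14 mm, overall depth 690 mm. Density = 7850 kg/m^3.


A_flanges = 2 * 290 * 13 = 7540 mm^2
A_web = (690 - 2 * 13) * 14 = 9296 mm^2
A_total = 7540 + 9296 = 16836 mm^2 = 0.016836 m^2
Weight = rho * A = 7850 * 0.016836 = 132.1626 kg/m

132.1626 kg/m


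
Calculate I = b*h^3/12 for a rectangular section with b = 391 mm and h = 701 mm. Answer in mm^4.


I = b * h^3 / 12
= 391 * 701^3 / 12
= 391 * 344472101 / 12
= 11224049290.92 mm^4

11224049290.92 mm^4


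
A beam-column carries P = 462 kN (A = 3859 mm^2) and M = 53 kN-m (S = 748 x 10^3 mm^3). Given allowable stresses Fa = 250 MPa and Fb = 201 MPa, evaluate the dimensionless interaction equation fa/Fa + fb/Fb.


f_a = P / A = 462000.0 / 3859 = 119.7201 MPa
f_b = M / S = 53000000.0 / 748000.0 = 70.8556 MPa
Ratio = f_a / Fa + f_b / Fb
= 119.7201 / 250 + 70.8556 / 201
= 0.8314 (dimensionless)

0.8314 (dimensionless)


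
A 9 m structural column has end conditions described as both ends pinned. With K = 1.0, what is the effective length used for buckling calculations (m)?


L_eff = K * L
= 1.0 * 9
= 9.0 m

9.0 m


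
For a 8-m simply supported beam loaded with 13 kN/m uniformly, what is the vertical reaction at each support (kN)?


Total load = w * L = 13 * 8 = 104 kN
By symmetry, each reaction R = total / 2 = 104 / 2 = 52.0 kN

52.0 kN


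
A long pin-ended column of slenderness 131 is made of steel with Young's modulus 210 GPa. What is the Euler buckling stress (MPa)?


sigma_cr = pi^2 * E / lambda^2
= 9.8696 * 210000.0 / 131^2
= 9.8696 * 210000.0 / 17161
= 120.7748 MPa

120.7748 MPa


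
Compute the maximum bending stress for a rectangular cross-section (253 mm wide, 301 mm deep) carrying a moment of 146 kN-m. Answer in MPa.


I = b * h^3 / 12 = 253 * 301^3 / 12 = 574961496.08 mm^4
y = h / 2 = 301 / 2 = 150.5 mm
M = 146 kN-m = 146000000.0 N-mm
sigma = M * y / I = 146000000.0 * 150.5 / 574961496.08
= 38.22 MPa

38.22 MPa


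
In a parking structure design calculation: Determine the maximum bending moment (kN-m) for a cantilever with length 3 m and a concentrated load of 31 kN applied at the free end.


For a cantilever with a point load at the free end:
M_max = P * L = 31 * 3 = 93 kN-m

93 kN-m


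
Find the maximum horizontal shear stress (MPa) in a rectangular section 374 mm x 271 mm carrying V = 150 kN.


A = b * h = 374 * 271 = 101354 mm^2
V = 150 kN = 150000.0 N
tau_max = 1.5 * V / A = 1.5 * 150000.0 / 101354
= 2.2199 MPa

2.2199 MPa


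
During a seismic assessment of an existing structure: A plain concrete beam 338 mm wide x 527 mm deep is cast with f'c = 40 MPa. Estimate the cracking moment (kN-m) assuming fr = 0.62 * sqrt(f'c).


fr = 0.62 * sqrt(40) = 0.62 * 6.3246 = 3.9212 MPa
I = 338 * 527^3 / 12 = 4122562987.83 mm^4
y_t = 263.5 mm
M_cr = fr * I / y_t = 3.9212 * 4122562987.83 / 263.5 N-mm
= 61.3491 kN-m

61.3491 kN-m


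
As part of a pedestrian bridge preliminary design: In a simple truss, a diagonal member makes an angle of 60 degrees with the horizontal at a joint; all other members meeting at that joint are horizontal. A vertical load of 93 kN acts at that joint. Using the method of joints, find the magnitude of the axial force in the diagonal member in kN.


At the joint, only the diagonal has a vertical component, so vertical equilibrium gives:
F * sin(60) = 93
F = 93 / sin(60)
= 93 / 0.866025
= 107.39 kN

107.39 kN


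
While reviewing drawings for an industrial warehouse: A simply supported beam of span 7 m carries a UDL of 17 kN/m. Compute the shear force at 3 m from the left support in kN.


R_A = w * L / 2 = 17 * 7 / 2 = 59.5 kN
V(x) = R_A - w * x = 59.5 - 17 * 3
= 8.5 kN

8.5 kN
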